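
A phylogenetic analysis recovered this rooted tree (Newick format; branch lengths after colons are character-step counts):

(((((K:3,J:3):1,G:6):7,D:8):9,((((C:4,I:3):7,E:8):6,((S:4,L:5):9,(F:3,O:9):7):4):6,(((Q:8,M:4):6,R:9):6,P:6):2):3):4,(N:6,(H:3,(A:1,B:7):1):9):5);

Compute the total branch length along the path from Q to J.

The path runs Q → … → MRCA → … → J; the MRCA is the node subtending ((((K,J),G),D),((((C,I),E),((S,L),(F,O))),(((Q,M),R),P))).
Branch lengths along that path: 8 + 6 + 6 + 2 + 3 + 9 + 7 + 1 + 3 = 45.

45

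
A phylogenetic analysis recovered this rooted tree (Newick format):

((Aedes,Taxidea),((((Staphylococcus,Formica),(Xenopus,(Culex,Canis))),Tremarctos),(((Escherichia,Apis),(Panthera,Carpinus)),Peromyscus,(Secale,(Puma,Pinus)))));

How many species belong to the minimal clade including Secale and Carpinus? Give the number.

8

The MRCA of Secale and Carpinus is the node subtending (((Escherichia,Apis),(Panthera,Carpinus)),Peromyscus,(Secale,(Puma,Pinus))).
That clade contains 8 terminal taxa: Apis, Carpinus, Escherichia, Panthera, Peromyscus, Pinus, Puma, Secale.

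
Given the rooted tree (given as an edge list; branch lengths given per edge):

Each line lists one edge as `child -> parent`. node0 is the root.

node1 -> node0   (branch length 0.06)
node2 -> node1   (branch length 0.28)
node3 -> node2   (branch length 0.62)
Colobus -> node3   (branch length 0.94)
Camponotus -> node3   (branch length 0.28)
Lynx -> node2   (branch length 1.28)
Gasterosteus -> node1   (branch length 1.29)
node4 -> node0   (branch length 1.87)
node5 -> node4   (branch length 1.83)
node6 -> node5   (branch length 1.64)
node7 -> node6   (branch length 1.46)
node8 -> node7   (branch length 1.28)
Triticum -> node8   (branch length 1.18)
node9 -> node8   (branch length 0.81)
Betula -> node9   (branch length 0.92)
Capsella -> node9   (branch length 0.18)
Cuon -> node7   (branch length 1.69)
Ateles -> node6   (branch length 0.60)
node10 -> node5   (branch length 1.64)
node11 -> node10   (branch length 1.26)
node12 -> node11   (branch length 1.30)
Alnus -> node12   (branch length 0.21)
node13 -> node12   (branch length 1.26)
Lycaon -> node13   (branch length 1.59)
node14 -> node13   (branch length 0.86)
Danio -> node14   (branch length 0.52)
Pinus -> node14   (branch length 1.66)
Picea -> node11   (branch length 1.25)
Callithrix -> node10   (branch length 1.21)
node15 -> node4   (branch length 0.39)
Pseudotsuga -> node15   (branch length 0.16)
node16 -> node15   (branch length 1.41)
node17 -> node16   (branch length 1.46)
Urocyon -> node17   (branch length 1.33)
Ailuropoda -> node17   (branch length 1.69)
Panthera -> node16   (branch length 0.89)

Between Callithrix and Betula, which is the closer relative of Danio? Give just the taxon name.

The MRCA of Danio and Callithrix subtends (((Alnus,(Lycaon,(Danio,Pinus))),Picea),Callithrix) (6 taxa).
The MRCA of Danio and Betula subtends ((((Triticum,(Betula,Capsella)),Cuon),Ateles),(((Alnus,(Lycaon,(Danio,Pinus))),Picea),Callithrix)) (11 taxa).
The first is nested inside the second, so Danio shares a more recent common ancestor with Callithrix.

Callithrix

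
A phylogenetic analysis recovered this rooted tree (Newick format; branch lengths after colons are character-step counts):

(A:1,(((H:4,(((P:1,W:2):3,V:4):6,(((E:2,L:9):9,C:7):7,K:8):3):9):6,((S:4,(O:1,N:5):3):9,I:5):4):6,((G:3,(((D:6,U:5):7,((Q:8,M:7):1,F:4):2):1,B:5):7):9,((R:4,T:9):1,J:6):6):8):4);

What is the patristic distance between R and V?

50

The path runs R → … → MRCA → … → V; the MRCA is the node subtending (((H,(((P,W),V),(((E,L),C),K))),((S,(O,N)),I)),((G,(((D,U),((Q,M),F)),B)),((R,T),J))).
Branch lengths along that path: 4 + 1 + 6 + 8 + 6 + 6 + 9 + 6 + 4 = 50.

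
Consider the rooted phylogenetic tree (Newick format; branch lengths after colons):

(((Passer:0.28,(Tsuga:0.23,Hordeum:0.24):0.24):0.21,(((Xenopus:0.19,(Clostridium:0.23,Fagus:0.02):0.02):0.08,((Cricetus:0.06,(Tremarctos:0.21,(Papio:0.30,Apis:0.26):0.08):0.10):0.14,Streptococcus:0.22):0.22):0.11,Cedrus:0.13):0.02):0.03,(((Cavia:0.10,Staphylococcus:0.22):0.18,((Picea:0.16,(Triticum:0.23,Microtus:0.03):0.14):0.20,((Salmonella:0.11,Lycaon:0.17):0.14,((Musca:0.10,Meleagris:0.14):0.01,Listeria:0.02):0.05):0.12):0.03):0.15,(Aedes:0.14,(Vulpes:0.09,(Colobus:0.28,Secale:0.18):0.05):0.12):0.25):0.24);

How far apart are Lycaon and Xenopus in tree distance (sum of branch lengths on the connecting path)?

1.28

The path runs Lycaon → … → MRCA → … → Xenopus; the MRCA is the root of the tree.
Branch lengths along that path: 0.17 + 0.14 + 0.12 + 0.03 + 0.15 + 0.24 + 0.03 + 0.02 + 0.11 + 0.08 + 0.19 = 1.28.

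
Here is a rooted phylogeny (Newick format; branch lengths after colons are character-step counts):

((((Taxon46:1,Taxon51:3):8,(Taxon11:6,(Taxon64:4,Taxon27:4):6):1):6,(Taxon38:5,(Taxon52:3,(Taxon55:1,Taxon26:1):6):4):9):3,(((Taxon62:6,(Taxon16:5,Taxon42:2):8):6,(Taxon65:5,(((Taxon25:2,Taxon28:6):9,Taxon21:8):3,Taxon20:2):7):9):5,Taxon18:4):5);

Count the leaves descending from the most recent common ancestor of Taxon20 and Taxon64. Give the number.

18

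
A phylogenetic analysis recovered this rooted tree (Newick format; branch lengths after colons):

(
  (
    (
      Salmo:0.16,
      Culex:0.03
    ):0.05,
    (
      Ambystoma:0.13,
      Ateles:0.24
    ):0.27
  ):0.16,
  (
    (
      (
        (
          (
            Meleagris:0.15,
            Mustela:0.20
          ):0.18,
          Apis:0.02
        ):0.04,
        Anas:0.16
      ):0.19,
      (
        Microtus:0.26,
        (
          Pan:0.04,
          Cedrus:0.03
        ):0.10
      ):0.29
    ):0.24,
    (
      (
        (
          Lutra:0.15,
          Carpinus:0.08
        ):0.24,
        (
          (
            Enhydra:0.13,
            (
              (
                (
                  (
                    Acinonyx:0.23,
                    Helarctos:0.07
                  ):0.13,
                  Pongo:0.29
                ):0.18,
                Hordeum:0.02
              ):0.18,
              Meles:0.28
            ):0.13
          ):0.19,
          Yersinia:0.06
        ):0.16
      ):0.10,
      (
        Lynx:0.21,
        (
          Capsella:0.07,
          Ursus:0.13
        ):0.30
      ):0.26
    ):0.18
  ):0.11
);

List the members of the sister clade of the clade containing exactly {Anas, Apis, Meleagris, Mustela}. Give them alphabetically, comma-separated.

The clade containing exactly {Anas, Apis, Meleagris, Mustela} attaches to the tree at the node subtending ((((Meleagris,Mustela),Apis),Anas),(Microtus,(Pan,Cedrus))).
The other lineage descending from that same node — the sister group — is (Microtus,(Pan,Cedrus)); its 3 tips in alphabetical order are the answer.

Cedrus, Microtus, Pan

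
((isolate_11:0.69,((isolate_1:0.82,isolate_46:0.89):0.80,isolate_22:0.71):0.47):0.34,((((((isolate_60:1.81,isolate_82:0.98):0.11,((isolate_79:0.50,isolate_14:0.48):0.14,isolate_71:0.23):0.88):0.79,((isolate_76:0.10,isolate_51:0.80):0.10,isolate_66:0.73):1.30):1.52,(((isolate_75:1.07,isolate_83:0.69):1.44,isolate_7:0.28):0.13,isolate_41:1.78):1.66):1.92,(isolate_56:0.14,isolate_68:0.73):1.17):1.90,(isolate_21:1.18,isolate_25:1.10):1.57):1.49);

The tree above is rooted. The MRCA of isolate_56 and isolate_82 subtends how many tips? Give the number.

14

The MRCA of isolate_56 and isolate_82 is the node subtending (((((isolate_60,isolate_82),((isolate_79,isolate_14),isolate_71)),((isolate_76,isolate_51),isolate_66)),(((isolate_75,isolate_83),isolate_7),isolate_41)),(isolate_56,isolate_68)).
That clade contains 14 terminal taxa: isolate_14, isolate_41, isolate_51, isolate_56, isolate_60, isolate_66, isolate_68, isolate_7, isolate_71, isolate_75, isolate_76, isolate_79, isolate_82, isolate_83.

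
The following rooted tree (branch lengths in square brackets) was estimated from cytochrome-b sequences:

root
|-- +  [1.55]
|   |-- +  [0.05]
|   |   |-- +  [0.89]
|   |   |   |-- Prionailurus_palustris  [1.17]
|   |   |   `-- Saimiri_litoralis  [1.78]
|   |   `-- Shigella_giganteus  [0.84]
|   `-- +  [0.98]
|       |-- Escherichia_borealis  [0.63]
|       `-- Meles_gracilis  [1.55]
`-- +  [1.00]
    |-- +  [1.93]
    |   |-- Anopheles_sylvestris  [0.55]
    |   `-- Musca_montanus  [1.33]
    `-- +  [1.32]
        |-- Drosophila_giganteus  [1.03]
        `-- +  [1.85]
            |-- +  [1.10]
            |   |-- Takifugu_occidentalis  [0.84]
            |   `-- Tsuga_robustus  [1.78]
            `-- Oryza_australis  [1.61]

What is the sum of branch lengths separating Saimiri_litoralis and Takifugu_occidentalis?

The path runs Saimiri_litoralis → … → MRCA → … → Takifugu_occidentalis; the MRCA is the root of the tree.
Branch lengths along that path: 1.78 + 0.89 + 0.05 + 1.55 + 1.00 + 1.32 + 1.85 + 1.10 + 0.84 = 10.38.

10.38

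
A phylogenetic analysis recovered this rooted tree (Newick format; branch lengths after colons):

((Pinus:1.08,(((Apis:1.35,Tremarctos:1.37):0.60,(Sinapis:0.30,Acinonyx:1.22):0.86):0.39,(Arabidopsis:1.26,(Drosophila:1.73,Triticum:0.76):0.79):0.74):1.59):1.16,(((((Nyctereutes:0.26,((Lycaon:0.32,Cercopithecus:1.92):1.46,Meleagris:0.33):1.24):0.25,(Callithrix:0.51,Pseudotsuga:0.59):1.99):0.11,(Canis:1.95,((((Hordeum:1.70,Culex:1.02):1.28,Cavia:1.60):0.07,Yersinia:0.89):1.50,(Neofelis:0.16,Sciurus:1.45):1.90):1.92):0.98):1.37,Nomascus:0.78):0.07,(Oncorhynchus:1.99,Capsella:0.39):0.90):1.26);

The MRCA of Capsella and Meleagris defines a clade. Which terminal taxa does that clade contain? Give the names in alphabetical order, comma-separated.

Callithrix, Canis, Capsella, Cavia, Cercopithecus, Culex, Hordeum, Lycaon, Meleagris, Neofelis, Nomascus, Nyctereutes, Oncorhynchus, Pseudotsuga, Sciurus, Yersinia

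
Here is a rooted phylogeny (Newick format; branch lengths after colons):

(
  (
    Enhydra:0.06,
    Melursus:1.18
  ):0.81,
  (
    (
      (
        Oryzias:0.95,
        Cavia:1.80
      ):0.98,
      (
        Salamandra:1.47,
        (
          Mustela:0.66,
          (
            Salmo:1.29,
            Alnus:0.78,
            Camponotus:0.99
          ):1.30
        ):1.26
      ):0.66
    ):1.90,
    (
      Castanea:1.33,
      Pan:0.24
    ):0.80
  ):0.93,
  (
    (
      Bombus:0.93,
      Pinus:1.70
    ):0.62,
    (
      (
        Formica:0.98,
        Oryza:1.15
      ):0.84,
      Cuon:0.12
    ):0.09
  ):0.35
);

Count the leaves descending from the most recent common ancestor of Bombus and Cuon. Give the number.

The MRCA of Bombus and Cuon is the node subtending ((Bombus,Pinus),((Formica,Oryza),Cuon)).
That clade contains 5 terminal taxa: Bombus, Cuon, Formica, Oryza, Pinus.

5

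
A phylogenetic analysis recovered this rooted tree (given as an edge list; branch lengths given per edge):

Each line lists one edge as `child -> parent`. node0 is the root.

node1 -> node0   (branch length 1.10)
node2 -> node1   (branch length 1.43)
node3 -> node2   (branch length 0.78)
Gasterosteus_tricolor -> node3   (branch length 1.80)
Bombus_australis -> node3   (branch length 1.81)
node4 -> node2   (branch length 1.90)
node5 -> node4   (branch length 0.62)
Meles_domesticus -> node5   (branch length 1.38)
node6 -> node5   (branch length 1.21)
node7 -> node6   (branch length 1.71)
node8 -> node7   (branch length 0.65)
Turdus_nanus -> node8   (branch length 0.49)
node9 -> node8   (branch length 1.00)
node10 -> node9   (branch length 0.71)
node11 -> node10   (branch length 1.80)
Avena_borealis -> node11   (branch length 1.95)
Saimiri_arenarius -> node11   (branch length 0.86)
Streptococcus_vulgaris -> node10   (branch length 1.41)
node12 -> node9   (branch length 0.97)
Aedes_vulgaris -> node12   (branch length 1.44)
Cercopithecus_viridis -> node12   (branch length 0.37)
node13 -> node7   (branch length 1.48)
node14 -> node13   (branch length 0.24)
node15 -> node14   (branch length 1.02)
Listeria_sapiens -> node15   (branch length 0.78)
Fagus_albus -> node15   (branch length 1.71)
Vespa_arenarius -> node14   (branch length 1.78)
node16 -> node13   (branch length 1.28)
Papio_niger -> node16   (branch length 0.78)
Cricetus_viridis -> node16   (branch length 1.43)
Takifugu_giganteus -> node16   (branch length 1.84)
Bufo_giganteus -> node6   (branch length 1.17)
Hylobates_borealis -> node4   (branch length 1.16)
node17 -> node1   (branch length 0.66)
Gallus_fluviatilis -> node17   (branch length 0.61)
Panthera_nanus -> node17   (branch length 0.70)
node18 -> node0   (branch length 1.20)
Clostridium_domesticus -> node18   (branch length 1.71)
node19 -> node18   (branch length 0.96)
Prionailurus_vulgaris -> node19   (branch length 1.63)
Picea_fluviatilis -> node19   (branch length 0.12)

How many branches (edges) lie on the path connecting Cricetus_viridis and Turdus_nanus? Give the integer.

5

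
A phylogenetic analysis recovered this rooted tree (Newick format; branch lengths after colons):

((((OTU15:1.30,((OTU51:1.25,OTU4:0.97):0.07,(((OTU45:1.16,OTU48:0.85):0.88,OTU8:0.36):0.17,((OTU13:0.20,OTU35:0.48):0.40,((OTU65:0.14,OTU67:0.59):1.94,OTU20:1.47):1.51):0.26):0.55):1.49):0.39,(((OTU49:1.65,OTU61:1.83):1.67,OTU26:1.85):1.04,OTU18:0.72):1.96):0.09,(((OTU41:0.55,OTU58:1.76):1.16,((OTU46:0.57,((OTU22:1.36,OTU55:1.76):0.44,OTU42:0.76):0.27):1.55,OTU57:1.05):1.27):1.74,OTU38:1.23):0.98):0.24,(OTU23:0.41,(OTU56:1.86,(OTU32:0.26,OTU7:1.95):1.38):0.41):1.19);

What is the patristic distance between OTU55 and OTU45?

The path runs OTU55 → … → MRCA → … → OTU45; the MRCA is the node subtending (((OTU15,((OTU51,OTU4),(((OTU45,OTU48),OTU8),((OTU13,OTU35),((OTU65,OTU67),OTU20))))),(((OTU49,OTU61),OTU26),OTU18)),(((OTU41,OTU58),((OTU46,((OTU22,OTU55),OTU42)),OTU57)),OTU38)).
Branch lengths along that path: 1.76 + 0.44 + 0.27 + 1.55 + 1.27 + 1.74 + 0.98 + 0.09 + 0.39 + 1.49 + 0.55 + 0.17 + 0.88 + 1.16 = 12.74.

12.74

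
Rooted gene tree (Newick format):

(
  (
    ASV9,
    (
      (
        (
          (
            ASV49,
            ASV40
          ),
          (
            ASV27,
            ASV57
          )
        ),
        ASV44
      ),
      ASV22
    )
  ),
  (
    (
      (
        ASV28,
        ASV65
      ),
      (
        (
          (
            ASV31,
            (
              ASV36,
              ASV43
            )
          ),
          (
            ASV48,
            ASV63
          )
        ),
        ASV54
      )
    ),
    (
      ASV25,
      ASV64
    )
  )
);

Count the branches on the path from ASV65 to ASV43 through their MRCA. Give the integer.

The MRCA of ASV65 and ASV43 is the node subtending ((ASV28,ASV65),(((ASV31,(ASV36,ASV43)),(ASV48,ASV63)),ASV54)).
From ASV65 up to that node: 2 branches. From ASV43 up to the same node: 5 branches. Total: 2 + 5 = 7.

7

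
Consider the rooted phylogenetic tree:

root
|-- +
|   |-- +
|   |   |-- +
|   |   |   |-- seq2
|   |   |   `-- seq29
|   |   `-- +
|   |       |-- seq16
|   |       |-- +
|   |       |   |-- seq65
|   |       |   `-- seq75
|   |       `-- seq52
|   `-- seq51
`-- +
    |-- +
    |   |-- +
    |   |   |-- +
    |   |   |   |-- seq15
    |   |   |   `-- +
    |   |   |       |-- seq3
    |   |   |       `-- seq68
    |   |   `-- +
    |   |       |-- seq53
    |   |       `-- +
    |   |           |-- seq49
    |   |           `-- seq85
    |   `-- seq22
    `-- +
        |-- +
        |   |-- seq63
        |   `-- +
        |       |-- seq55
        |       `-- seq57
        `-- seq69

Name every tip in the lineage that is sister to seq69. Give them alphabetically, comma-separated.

seq55, seq57, seq63

seq69 attaches to the tree at the node subtending ((seq63,(seq55,seq57)),seq69).
The other lineage descending from that same node — the sister group — is (seq63,(seq55,seq57)); its 3 tips in alphabetical order are the answer.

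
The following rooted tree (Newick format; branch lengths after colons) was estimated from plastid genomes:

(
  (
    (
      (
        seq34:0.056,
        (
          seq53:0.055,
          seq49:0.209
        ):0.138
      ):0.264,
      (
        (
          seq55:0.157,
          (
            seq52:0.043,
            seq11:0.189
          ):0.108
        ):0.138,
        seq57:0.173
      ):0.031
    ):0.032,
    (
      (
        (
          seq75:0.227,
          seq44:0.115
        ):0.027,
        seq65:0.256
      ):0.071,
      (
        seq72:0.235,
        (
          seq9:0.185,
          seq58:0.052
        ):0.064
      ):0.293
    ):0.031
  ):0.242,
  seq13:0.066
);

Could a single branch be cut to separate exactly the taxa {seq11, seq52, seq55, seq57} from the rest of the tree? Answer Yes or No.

Yes

The most recent common ancestor of these taxa subtends ((seq55,(seq52,seq11)),seq57).
That clade has exactly 4 tips — every listed taxon and nothing else — so the group is monophyletic.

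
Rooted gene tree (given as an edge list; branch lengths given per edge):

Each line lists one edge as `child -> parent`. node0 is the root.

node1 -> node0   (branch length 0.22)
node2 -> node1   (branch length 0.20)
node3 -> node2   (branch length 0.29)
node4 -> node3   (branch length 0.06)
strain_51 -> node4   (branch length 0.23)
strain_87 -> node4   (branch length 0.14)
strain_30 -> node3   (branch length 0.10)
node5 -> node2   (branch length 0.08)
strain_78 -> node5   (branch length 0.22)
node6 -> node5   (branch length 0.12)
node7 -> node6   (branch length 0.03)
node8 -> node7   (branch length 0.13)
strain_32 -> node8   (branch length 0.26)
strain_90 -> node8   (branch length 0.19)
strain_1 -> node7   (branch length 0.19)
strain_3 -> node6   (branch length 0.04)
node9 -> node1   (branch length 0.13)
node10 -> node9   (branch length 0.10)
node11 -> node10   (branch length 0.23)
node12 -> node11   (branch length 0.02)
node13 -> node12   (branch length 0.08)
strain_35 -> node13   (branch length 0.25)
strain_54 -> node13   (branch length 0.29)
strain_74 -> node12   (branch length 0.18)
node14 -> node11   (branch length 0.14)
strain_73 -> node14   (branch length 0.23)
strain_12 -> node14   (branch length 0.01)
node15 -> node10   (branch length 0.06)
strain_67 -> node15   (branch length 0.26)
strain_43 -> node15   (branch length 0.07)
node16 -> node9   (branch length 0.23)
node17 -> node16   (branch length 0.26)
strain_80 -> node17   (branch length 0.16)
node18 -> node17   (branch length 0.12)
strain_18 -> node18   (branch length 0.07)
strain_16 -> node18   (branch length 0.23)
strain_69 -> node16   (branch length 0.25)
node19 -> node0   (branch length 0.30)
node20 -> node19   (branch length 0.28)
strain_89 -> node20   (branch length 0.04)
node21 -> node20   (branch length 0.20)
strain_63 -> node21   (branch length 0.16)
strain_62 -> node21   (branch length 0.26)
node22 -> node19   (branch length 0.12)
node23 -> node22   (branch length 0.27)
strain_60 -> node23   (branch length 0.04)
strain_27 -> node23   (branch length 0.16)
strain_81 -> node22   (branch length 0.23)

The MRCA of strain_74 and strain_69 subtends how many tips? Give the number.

11

The MRCA of strain_74 and strain_69 is the node subtending (((((strain_35,strain_54),strain_74),(strain_73,strain_12)),(strain_67,strain_43)),((strain_80,(strain_18,strain_16)),strain_69)).
That clade contains 11 terminal taxa: strain_12, strain_16, strain_18, strain_35, strain_43, strain_54, strain_67, strain_69, strain_73, strain_74, strain_80.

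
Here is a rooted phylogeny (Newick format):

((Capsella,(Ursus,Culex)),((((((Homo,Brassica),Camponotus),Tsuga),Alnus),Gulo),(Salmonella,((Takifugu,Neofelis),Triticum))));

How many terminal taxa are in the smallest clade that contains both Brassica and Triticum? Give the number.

10

The MRCA of Brassica and Triticum is the node subtending ((((((Homo,Brassica),Camponotus),Tsuga),Alnus),Gulo),(Salmonella,((Takifugu,Neofelis),Triticum))).
That clade contains 10 terminal taxa: Alnus, Brassica, Camponotus, Gulo, Homo, Neofelis, Salmonella, Takifugu, Triticum, Tsuga.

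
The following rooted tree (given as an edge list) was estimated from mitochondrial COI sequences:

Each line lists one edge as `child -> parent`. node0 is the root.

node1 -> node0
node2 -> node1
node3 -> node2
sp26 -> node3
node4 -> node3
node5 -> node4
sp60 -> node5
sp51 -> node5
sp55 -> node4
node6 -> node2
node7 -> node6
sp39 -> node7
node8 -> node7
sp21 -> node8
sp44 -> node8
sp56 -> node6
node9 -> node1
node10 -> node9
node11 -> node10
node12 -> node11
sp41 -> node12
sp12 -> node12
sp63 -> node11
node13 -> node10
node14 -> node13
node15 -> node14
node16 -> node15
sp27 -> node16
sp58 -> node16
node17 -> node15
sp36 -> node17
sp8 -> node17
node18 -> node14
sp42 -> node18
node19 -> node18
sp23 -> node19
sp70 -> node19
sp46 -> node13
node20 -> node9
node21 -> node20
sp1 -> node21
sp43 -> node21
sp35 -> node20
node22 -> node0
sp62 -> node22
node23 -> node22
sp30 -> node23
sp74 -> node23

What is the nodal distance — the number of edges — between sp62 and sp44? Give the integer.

The MRCA of sp62 and sp44 is the root of the tree.
From sp62 up to that node: 2 branches. From sp44 up to the same node: 6 branches. Total: 2 + 6 = 8.

8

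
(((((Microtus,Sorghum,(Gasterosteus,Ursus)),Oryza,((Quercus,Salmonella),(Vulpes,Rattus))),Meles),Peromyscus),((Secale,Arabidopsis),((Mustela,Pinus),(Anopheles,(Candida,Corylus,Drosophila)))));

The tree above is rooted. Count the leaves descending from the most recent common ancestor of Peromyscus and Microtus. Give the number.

The MRCA of Peromyscus and Microtus is the node subtending ((((Microtus,Sorghum,(Gasterosteus,Ursus)),Oryza,((Quercus,Salmonella),(Vulpes,Rattus))),Meles),Peromyscus).
That clade contains 11 terminal taxa: Gasterosteus, Meles, Microtus, Oryza, Peromyscus, Quercus, Rattus, Salmonella, Sorghum, Ursus, Vulpes.

11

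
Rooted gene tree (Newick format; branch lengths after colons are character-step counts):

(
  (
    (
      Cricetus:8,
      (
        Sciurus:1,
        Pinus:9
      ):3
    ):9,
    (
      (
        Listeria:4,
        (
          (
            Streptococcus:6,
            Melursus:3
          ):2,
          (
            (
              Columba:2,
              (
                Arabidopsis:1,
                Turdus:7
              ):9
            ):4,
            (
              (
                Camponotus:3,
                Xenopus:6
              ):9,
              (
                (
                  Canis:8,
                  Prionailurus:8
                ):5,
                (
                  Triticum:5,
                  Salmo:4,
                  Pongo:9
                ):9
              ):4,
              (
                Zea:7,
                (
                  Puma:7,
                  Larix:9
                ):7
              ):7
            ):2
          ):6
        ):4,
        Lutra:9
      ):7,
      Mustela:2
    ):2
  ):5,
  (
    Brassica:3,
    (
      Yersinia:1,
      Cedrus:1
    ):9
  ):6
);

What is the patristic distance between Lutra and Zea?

35

The path runs Lutra → … → MRCA → … → Zea; the MRCA is the node subtending (Listeria,((Streptococcus,Melursus),((Columba,(Arabidopsis,Turdus)),((Camponotus,Xenopus),((Canis,Prionailurus),(Triticum,Salmo,Pongo)),(Zea,(Puma,Larix))))),Lutra).
Branch lengths along that path: 9 + 4 + 6 + 2 + 7 + 7 = 35.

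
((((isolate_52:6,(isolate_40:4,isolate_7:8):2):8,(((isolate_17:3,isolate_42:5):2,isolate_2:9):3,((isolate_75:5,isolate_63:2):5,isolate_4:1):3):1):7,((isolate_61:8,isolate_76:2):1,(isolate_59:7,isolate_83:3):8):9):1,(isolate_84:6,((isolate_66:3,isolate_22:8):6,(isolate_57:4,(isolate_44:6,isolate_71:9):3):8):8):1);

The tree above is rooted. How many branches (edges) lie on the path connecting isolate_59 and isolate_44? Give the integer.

The MRCA of isolate_59 and isolate_44 is the root of the tree.
From isolate_59 up to that node: 4 branches. From isolate_44 up to the same node: 5 branches. Total: 4 + 5 = 9.

9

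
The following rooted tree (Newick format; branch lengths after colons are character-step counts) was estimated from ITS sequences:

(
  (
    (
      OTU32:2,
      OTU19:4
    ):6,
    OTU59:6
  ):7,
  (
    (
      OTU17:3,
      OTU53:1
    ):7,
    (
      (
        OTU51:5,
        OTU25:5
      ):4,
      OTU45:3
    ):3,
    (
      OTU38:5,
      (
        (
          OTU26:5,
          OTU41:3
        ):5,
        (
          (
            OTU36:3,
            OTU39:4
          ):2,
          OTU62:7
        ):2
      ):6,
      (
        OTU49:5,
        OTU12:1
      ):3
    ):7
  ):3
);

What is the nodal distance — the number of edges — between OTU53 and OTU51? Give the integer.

The MRCA of OTU53 and OTU51 is the node subtending ((OTU17,OTU53),((OTU51,OTU25),OTU45),(OTU38,((OTU26,OTU41),((OTU36,OTU39),OTU62)),(OTU49,OTU12))).
From OTU53 up to that node: 2 branches. From OTU51 up to the same node: 3 branches. Total: 2 + 3 = 5.

5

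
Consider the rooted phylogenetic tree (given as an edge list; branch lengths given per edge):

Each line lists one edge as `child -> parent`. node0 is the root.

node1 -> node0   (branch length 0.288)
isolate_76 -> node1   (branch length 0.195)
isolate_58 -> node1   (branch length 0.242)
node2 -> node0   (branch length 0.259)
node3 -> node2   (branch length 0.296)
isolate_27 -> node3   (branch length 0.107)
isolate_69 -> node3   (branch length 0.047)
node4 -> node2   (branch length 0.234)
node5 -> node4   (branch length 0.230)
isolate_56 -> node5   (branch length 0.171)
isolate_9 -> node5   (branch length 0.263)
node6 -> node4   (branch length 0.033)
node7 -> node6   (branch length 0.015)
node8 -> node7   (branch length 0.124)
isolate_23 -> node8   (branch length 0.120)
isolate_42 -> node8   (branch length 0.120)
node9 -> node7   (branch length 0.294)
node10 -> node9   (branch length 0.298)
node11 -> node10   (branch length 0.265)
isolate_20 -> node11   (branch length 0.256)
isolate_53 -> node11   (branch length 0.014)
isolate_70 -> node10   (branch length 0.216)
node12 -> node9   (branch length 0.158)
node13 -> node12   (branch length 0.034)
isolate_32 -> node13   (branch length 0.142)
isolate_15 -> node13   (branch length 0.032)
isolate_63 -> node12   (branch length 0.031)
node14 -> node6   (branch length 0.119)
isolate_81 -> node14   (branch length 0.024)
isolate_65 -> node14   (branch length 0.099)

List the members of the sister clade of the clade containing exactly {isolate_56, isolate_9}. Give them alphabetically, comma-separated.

The clade containing exactly {isolate_56, isolate_9} attaches to the tree at the node subtending ((isolate_56,isolate_9),(((isolate_23,isolate_42),(((isolate_20,isolate_53),isolate_70),((isolate_32,isolate_15),isolate_63))),(isolate_81,isolate_65))).
The other lineage descending from that same node — the sister group — is (((isolate_23,isolate_42),(((isolate_20,isolate_53),isolate_70),((isolate_32,isolate_15),isolate_63))),(isolate_81,isolate_65)); its 10 tips in alphabetical order are the answer.

isolate_15, isolate_20, isolate_23, isolate_32, isolate_42, isolate_53, isolate_63, isolate_65, isolate_70, isolate_81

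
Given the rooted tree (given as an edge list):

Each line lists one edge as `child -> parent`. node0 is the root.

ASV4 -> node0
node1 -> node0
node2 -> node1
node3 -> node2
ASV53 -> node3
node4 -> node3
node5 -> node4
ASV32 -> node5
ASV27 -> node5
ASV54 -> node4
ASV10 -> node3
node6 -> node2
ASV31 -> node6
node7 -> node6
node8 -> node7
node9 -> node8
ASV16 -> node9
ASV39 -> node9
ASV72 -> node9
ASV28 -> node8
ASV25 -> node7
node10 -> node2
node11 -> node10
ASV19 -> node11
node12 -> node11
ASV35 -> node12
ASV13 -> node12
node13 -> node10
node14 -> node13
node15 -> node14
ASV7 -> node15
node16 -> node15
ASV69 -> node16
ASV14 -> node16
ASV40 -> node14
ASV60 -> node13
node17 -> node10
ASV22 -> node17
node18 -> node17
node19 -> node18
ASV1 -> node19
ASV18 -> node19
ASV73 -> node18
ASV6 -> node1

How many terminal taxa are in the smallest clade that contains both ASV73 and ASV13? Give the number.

The MRCA of ASV73 and ASV13 is the node subtending ((ASV19,(ASV35,ASV13)),(((ASV7,(ASV69,ASV14)),ASV40),ASV60),(ASV22,((ASV1,ASV18),ASV73))).
That clade contains 12 terminal taxa: ASV1, ASV13, ASV14, ASV18, ASV19, ASV22, ASV35, ASV40, ASV60, ASV69, ASV7, ASV73.

12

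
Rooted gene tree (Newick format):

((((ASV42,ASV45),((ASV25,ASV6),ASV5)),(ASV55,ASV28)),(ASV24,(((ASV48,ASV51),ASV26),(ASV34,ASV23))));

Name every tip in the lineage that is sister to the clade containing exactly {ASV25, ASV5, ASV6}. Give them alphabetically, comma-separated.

The clade containing exactly {ASV25, ASV5, ASV6} attaches to the tree at the node subtending ((ASV42,ASV45),((ASV25,ASV6),ASV5)).
The other lineage descending from that same node — the sister group — is (ASV42,ASV45); its 2 tips in alphabetical order are the answer.

ASV42, ASV45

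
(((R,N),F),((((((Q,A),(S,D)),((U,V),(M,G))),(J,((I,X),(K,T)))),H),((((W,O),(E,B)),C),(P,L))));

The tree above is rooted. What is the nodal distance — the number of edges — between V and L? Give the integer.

9

The MRCA of V and L is the node subtending ((((((Q,A),(S,D)),((U,V),(M,G))),(J,((I,X),(K,T)))),H),((((W,O),(E,B)),C),(P,L))).
From V up to that node: 6 branches. From L up to the same node: 3 branches. Total: 6 + 3 = 9.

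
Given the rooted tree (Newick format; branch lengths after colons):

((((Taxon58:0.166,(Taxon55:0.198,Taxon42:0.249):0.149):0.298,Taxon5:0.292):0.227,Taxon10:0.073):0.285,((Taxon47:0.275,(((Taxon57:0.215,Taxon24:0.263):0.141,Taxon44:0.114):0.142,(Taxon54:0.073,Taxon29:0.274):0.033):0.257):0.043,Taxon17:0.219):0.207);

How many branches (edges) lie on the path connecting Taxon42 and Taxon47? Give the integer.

The MRCA of Taxon42 and Taxon47 is the root of the tree.
From Taxon42 up to that node: 5 branches. From Taxon47 up to the same node: 3 branches. Total: 5 + 3 = 8.

8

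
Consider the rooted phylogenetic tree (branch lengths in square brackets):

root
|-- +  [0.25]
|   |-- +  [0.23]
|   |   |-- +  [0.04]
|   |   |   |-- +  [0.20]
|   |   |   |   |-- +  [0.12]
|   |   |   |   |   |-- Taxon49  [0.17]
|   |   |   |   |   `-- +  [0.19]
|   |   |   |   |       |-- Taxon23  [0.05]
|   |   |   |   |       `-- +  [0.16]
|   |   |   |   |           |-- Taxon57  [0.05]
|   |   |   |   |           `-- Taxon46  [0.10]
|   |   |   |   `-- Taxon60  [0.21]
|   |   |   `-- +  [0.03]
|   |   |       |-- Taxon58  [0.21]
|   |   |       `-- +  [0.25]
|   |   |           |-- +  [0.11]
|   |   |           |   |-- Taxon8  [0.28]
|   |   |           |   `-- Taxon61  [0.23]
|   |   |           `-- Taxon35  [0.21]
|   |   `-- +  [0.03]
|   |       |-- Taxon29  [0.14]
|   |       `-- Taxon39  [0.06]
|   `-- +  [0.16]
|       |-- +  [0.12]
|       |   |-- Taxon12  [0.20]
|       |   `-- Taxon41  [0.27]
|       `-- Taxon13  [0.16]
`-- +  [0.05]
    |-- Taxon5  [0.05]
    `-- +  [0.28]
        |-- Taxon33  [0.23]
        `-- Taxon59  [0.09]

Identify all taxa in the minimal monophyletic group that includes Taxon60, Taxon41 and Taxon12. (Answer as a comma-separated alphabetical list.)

Taxon12, Taxon13, Taxon23, Taxon29, Taxon35, Taxon39, Taxon41, Taxon46, Taxon49, Taxon57, Taxon58, Taxon60, Taxon61, Taxon8

Tracing Taxon60: it sits inside ((Taxon49,(Taxon23,(Taxon57,Taxon46))),Taxon60).
Tracing Taxon41: it sits inside (Taxon12,Taxon41).
Tracing Taxon12: it sits inside (Taxon12,Taxon41).
The smallest clade enclosing all 3 is (((((Taxon49,(Taxon23,(Taxon57,Taxon46))),Taxon60),(Taxon58,((Taxon8,Taxon61),Taxon35))),(Taxon29,Taxon39)),((Taxon12,Taxon41),Taxon13)); the answer is its 14 terminal taxa in alphabetical order.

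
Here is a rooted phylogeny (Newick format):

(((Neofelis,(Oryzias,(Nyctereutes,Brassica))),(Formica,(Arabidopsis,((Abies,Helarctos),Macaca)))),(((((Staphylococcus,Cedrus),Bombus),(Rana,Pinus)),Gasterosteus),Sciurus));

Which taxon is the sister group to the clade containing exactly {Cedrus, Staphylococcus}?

Bombus

The clade containing exactly {Cedrus, Staphylococcus} attaches to the tree at the node subtending ((Staphylococcus,Cedrus),Bombus).
The other lineage descending from that same node — the sister group — is the single tip Bombus.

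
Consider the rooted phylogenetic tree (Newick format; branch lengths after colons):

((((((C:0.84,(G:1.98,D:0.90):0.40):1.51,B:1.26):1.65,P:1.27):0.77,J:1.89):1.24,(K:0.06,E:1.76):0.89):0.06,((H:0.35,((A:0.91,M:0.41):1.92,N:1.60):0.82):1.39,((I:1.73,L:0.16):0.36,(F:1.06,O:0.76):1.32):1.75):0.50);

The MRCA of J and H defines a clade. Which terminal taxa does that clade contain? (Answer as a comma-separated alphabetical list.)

A, B, C, D, E, F, G, H, I, J, K, L, M, N, O, P

Tracing J: it sits inside ((((C,(G,D)),B),P),J).
Tracing H: it sits inside (H,((A,M),N)).
The smallest clade enclosing both is the whole tree (their MRCA is the root), so the answer is all 16 tips in alphabetical order.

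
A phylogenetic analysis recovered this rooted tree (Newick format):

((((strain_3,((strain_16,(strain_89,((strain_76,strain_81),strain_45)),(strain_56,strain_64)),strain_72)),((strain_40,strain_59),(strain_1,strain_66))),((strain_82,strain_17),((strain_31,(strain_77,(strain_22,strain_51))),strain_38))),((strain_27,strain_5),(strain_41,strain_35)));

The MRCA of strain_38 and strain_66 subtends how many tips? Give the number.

The MRCA of strain_38 and strain_66 is the node subtending (((strain_3,((strain_16,(strain_89,((strain_76,strain_81),strain_45)),(strain_56,strain_64)),strain_72)),((strain_40,strain_59),(strain_1,strain_66))),((strain_82,strain_17),((strain_31,(strain_77,(strain_22,strain_51))),strain_38))).
That clade contains 20 terminal taxa: strain_1, strain_16, strain_17, strain_22, strain_3, strain_31, strain_38, strain_40, strain_45, strain_51, strain_56, strain_59, strain_64, strain_66, strain_72, strain_76, strain_77, strain_81, strain_82, strain_89.

20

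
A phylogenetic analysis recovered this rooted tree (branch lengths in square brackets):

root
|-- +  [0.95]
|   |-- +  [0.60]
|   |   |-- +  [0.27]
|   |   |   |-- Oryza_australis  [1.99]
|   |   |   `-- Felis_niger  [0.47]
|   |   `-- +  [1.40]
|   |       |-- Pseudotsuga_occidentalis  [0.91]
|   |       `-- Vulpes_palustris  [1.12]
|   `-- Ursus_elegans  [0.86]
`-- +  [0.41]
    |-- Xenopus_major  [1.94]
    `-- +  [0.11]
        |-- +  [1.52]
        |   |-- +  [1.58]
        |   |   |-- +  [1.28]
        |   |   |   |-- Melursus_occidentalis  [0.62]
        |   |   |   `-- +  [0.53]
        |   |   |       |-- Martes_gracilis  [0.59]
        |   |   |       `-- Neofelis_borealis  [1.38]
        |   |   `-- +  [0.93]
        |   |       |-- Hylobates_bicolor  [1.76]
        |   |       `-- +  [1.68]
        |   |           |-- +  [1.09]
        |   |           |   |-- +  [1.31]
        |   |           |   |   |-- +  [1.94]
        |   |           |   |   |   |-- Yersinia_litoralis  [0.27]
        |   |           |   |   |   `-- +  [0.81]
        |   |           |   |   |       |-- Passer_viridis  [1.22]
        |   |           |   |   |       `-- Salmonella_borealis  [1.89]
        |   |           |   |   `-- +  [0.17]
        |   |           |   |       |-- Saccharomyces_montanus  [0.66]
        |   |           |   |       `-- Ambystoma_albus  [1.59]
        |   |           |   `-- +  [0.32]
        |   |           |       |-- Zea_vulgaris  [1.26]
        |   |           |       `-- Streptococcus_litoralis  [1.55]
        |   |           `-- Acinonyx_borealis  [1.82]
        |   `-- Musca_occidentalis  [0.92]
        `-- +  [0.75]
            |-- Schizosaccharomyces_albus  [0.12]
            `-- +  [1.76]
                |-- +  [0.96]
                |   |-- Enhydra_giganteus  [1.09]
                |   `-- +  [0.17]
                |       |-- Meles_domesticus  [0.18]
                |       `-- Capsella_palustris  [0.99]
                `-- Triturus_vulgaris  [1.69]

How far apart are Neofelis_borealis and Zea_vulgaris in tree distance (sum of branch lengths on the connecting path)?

8.47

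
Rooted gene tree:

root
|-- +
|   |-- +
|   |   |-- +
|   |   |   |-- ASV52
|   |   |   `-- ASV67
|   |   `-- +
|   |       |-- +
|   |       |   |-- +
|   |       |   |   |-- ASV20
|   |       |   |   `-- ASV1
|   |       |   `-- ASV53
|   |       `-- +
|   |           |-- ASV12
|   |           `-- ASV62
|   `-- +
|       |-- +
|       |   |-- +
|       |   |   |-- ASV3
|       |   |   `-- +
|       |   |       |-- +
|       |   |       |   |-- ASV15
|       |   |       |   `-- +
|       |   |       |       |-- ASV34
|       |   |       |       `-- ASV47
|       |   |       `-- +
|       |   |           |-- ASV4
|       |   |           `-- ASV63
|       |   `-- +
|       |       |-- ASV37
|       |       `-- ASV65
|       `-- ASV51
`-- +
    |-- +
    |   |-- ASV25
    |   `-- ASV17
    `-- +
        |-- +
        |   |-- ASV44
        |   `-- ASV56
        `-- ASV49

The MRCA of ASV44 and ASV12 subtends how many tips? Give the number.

21

The MRCA of ASV44 and ASV12 is the root, so the clade is the entire tree.
That clade contains 21 terminal taxa: ASV1, ASV12, ASV15, ASV17, ASV20, ASV25, ASV3, ASV34, ASV37, ASV4, ASV44, ASV47, ASV49, ASV51, ASV52, ASV53, ASV56, ASV62, ASV63, ASV65, ASV67.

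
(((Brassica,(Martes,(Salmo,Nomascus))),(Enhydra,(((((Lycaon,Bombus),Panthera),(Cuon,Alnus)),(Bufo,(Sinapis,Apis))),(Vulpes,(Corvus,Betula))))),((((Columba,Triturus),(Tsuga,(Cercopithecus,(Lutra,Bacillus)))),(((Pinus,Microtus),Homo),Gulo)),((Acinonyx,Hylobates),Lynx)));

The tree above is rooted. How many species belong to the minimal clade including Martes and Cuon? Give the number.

16

The MRCA of Martes and Cuon is the node subtending ((Brassica,(Martes,(Salmo,Nomascus))),(Enhydra,(((((Lycaon,Bombus),Panthera),(Cuon,Alnus)),(Bufo,(Sinapis,Apis))),(Vulpes,(Corvus,Betula))))).
That clade contains 16 terminal taxa: Alnus, Apis, Betula, Bombus, Brassica, Bufo, Corvus, Cuon, Enhydra, Lycaon, Martes, Nomascus, Panthera, Salmo, Sinapis, Vulpes.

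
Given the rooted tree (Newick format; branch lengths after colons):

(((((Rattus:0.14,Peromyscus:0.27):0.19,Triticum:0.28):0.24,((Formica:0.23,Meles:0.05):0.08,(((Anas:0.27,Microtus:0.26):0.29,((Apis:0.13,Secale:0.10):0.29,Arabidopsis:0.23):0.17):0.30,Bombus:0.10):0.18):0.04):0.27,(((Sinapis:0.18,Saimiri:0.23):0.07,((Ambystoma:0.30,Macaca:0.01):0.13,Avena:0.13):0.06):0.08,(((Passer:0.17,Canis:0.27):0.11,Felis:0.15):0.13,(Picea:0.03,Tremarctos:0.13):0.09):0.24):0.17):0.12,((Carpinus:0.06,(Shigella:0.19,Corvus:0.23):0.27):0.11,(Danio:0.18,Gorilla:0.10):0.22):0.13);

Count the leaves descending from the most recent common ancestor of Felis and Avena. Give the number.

The MRCA of Felis and Avena is the node subtending (((Sinapis,Saimiri),((Ambystoma,Macaca),Avena)),(((Passer,Canis),Felis),(Picea,Tremarctos))).
That clade contains 10 terminal taxa: Ambystoma, Avena, Canis, Felis, Macaca, Passer, Picea, Saimiri, Sinapis, Tremarctos.

10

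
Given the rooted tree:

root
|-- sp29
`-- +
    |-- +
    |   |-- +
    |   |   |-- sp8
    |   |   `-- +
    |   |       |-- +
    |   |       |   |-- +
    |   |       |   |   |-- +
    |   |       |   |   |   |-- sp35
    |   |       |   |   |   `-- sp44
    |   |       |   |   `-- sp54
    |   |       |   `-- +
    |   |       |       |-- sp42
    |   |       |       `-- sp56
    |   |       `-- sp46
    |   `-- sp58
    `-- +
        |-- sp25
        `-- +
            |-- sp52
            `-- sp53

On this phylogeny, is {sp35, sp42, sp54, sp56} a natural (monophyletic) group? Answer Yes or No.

The MRCA of the listed taxa subtends (((sp35,sp44),sp54),(sp42,sp56)).
That clade also contains sp44, which is not in the proposed group, so the group is not monophyletic.

No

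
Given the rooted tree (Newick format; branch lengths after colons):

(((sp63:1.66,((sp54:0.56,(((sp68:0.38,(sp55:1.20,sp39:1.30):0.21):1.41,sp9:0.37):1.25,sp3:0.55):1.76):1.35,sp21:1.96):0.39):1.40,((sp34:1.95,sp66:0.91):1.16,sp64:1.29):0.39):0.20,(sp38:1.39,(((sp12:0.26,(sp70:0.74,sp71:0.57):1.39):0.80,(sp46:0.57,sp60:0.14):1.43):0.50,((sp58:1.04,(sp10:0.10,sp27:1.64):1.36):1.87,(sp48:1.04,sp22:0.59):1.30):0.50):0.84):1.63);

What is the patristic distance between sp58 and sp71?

The path runs sp58 → … → MRCA → … → sp71; the MRCA is the node subtending (((sp12,(sp70,sp71)),(sp46,sp60)),((sp58,(sp10,sp27)),(sp48,sp22))).
Branch lengths along that path: 1.04 + 1.87 + 0.50 + 0.50 + 0.80 + 1.39 + 0.57 = 6.67.

6.67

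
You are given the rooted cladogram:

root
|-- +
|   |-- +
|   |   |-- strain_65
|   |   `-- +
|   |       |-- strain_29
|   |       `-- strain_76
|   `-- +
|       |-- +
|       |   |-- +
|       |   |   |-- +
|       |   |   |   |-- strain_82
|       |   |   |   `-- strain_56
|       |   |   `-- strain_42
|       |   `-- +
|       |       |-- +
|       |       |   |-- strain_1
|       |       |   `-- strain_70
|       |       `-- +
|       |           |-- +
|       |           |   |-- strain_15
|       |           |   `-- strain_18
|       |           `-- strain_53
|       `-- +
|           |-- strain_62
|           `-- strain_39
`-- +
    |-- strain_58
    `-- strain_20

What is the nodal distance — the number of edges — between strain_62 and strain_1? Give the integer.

6

The MRCA of strain_62 and strain_1 is the node subtending ((((strain_82,strain_56),strain_42),((strain_1,strain_70),((strain_15,strain_18),strain_53))),(strain_62,strain_39)).
From strain_62 up to that node: 2 branches. From strain_1 up to the same node: 4 branches. Total: 2 + 4 = 6.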